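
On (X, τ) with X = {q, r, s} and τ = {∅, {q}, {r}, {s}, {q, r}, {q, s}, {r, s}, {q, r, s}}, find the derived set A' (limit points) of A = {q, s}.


A' = ∅

For each x ∈ X, list the open sets U ∈ τ with x ∈ U, then check whether U ∩ (A ∖ {x}) ≠ ∅ for every such U.
  x = q: open {q} ∋ x has {q} ∩ (A ∖ {q}) = ∅, so x is NOT a limit point.
  x = r: open {r} ∋ x has {r} ∩ (A ∖ {r}) = ∅, so x is NOT a limit point.
  x = s: open {s} ∋ x has {s} ∩ (A ∖ {s}) = ∅, so x is NOT a limit point.
Collecting: A' = ∅.


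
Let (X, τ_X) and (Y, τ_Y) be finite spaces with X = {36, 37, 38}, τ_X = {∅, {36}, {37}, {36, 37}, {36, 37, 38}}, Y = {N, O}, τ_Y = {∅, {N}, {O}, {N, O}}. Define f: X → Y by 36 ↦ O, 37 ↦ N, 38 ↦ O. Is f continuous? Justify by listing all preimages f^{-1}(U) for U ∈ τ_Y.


f is NOT continuous.

Compute f^{-1}(U) for each U ∈ τ_Y:
  U = ∅: f^{-1}(U) = ∅ ∈ τ_X ✓.
  U = {N}: f^{-1}(U) = {37} ∈ τ_X ✓.
  U = {O}: f^{-1}(U) = {36, 38} ∉ τ_X ✗.
  U = {N, O}: f^{-1}(U) = {36, 37, 38} ∈ τ_X ✓.
Found U = {O} with f^{-1}(U) = {36, 38} not in τ_X. Therefore f is NOT continuous.


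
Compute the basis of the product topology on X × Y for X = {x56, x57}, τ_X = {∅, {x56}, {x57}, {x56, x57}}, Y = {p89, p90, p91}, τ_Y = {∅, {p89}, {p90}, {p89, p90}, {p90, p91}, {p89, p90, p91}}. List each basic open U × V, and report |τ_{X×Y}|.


Basis B = {∅ × ∅, {x56} × {p89}, {x56} × {p90}, {x57} × {p89}, {x57} × {p90}, {x56} × {p89, p90}, {x56, x57} × {p89}, {x56} × {p90, p91}, {x56, x57} × {p90}, {x57} × {p89, p90}, {x57} × {p90, p91}, {x56} × {p89, p90, p91}, {x57} × {p89, p90, p91}, {x56, x57} × {p89, p90}, {x56, x57} × {p90, p91}, {x56, x57} × {p89, p90, p91}}; |τ_{X×Y}| = 36.

Enumerate products U × V with U ∈ τ_X, V ∈ τ_Y (deduplicated):
  ∅ × ∅ = {} (∅)
  {x56} × {p89} = {(x56,p89)}
  {x56} × {p90} = {(x56,p90)}
  {x57} × {p89} = {(x57,p89)}
  {x57} × {p90} = {(x57,p90)}
  {x56} × {p89, p90} = {(x56,p89), (x56,p90)}
  {x56, x57} × {p89} = {(x56,p89), (x57,p89)}
  {x56} × {p90, p91} = {(x56,p90), (x56,p91)}
  {x56, x57} × {p90} = {(x56,p90), (x57,p90)}
  {x57} × {p89, p90} = {(x57,p89), (x57,p90)}
  {x57} × {p90, p91} = {(x57,p90), (x57,p91)}
  {x56} × {p89, p90, p91} = {(x56,p89), (x56,p90), (x56,p91)}
  {x57} × {p89, p90, p91} = {(x57,p89), (x57,p90), (x57,p91)}
  {x56, x57} × {p89, p90} = {(x56,p89), (x56,p90), (x57,p89), (x57,p90)}
  {x56, x57} × {p90, p91} = {(x56,p90), (x56,p91), (x57,p90), (x57,p91)}
  {x56, x57} × {p89, p90, p91} = {(x56,p89), (x56,p90), (x56,p91), (x57,p89), (x57,p90), (x57,p91)}
These 16 distinct sets form the basis B.
Close under arbitrary unions to get τ_{X×Y}; counting gives |τ_{X×Y}| = 36.


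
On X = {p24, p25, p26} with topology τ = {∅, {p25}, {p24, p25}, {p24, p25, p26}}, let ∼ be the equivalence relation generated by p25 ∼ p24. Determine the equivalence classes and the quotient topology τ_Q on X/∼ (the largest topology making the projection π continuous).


X/∼ = {[p24=p25], [p26]}; |τ_Q| = 3.

Equivalence classes: [p24=p25], [p26].
Quotient map π: X → X/∼ sends p24 ↦ [p24=p25], p25 ↦ [p24=p25], p26 ↦ [p26].
For each subset V ⊆ X/∼, compute π^{-1}(V) ⊆ X and check whether π^{-1}(V) ∈ τ. V is open in τ_Q iff π^{-1}(V) ∈ τ.
  V = {}: π^{-1}(V) = ∅ ∈ τ ✓.
  V = {[p24=p25]}: π^{-1}(V) = {p24, p25} ∈ τ ✓.
  V = {[p26]}: π^{-1}(V) = {p26} ∉ τ ✗.
  V = {[p24=p25], [p26]}: π^{-1}(V) = {p24, p25, p26} ∈ τ ✓.
Open sets in the quotient: τ_Q = {{}, {[p24=p25]}, {[p24=p25], [p26]}} (3 elements).


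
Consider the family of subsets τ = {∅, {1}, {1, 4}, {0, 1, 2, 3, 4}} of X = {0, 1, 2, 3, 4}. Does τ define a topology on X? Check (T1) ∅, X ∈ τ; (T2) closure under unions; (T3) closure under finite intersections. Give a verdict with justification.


τ IS a topology on X.

Axiom (T1): ∅ ∈ τ? Yes; X ∈ τ? Yes.
Axiom (T2/T3): check pairwise unions and intersections of members of τ.
All pairwise intersections and unions checked — each lies in τ. Therefore τ satisfies (T1), (T2), (T3): it IS a topology on X.


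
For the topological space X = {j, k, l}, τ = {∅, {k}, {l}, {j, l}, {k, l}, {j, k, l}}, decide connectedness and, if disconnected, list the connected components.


(X, τ) is disconnected; components = [{k}, {j, l}].

Find clopen sets (U ∈ τ with X ∖ U ∈ τ):
  U = ∅, X ∖ U = {j, k, l} — both open, so U is clopen.
  U = {k}, X ∖ U = {j, l} — both open, so U is clopen.
  U = {j, l}, X ∖ U = {k} — both open, so U is clopen.
  U = {j, k, l}, X ∖ U = ∅ — both open, so U is clopen.
Nontrivial clopen(s) exist: e.g. {j, l}. So (X, τ) is disconnected.
Compute connected components by grouping points that agree on all clopens:
  component: {k}
  component: {j, l}


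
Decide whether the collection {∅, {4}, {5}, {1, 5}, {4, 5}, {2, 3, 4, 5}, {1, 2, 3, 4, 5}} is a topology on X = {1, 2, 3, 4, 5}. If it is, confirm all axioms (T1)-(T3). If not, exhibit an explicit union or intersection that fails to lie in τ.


τ is NOT a topology on X.

Axiom (T1): ∅ ∈ τ? Yes; X ∈ τ? Yes.
Axiom (T2/T3): check pairwise unions and intersections of members of τ.
Counterexample for (T2): {4} ∪ {1, 5} = {1, 4, 5} ∉ τ. Therefore τ is NOT a topology.


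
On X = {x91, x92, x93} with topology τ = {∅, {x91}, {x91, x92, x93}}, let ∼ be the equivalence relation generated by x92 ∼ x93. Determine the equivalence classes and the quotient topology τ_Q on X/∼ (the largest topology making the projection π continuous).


X/∼ = {[x91], [x92=x93]}; |τ_Q| = 3.

Equivalence classes: [x91], [x92=x93].
Quotient map π: X → X/∼ sends x91 ↦ [x91], x92 ↦ [x92=x93], x93 ↦ [x92=x93].
For each subset V ⊆ X/∼, compute π^{-1}(V) ⊆ X and check whether π^{-1}(V) ∈ τ. V is open in τ_Q iff π^{-1}(V) ∈ τ.
  V = {}: π^{-1}(V) = ∅ ∈ τ ✓.
  V = {[x91]}: π^{-1}(V) = {x91} ∈ τ ✓.
  V = {[x92=x93]}: π^{-1}(V) = {x92, x93} ∉ τ ✗.
  V = {[x91], [x92=x93]}: π^{-1}(V) = {x91, x92, x93} ∈ τ ✓.
Open sets in the quotient: τ_Q = {{}, {[x91]}, {[x91], [x92=x93]}} (3 elements).


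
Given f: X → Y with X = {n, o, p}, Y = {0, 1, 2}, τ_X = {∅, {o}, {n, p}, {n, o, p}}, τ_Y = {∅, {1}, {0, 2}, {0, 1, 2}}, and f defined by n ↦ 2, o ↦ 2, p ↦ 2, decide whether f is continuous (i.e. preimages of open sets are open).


f IS continuous.

Compute f^{-1}(U) for each U ∈ τ_Y:
  U = ∅: f^{-1}(U) = ∅ ∈ τ_X ✓.
  U = {1}: f^{-1}(U) = ∅ ∈ τ_X ✓.
  U = {0, 2}: f^{-1}(U) = {n, o, p} ∈ τ_X ✓.
  U = {0, 1, 2}: f^{-1}(U) = {n, o, p} ∈ τ_X ✓.
Every preimage lies in τ_X, so f IS continuous.


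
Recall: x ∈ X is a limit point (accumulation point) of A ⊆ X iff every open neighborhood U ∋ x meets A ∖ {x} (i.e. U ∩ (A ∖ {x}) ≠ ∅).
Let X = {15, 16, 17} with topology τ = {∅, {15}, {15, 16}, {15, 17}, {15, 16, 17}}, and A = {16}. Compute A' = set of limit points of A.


A' = ∅

For each x ∈ X, list the open sets U ∈ τ with x ∈ U, then check whether U ∩ (A ∖ {x}) ≠ ∅ for every such U.
  x = 15: open {15} ∋ x has {15} ∩ (A ∖ {15}) = ∅, so x is NOT a limit point.
  x = 16: open {15, 16} ∋ x has {15, 16} ∩ (A ∖ {16}) = ∅, so x is NOT a limit point.
  x = 17: open {15, 17} ∋ x has {15, 17} ∩ (A ∖ {17}) = ∅, so x is NOT a limit point.
Collecting: A' = ∅.


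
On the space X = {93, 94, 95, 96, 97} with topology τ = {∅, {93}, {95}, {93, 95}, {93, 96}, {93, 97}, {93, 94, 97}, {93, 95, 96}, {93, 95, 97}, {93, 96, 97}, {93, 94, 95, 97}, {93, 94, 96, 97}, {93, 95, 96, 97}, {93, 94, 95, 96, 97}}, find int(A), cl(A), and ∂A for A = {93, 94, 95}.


int(A) = {93, 95}, cl(A) = {93, 94, 95, 96, 97}, ∂A = {94, 96, 97}.

Closed sets in (X, τ) are complements of opens:
  closed(X, τ) = {∅, {94}, {95}, {96}, {94, 95}, {94, 96}, {94, 97}, {95, 96}, {94, 95, 96}, {94, 95, 97}, {94, 96, 97}, {93, 94, 96, 97}, {94, 95, 96, 97}, {93, 94, 95, 96, 97}}.
int(A) = ⋃ {U ∈ τ : U ⊆ A}. Opens contained in A: ∅, {93}, {95}, {93, 95}.
Taking the union of these: int(A) = {93, 95}.
cl(A) = ⋂ {C closed : A ⊆ C}. Closed sets containing A: {93, 94, 95, 96, 97}.
Intersecting these: cl(A) = {93, 94, 95, 96, 97}.
∂A = cl(A) ∖ int(A) = {93, 94, 95, 96, 97} ∖ {93, 95} = {94, 96, 97}.


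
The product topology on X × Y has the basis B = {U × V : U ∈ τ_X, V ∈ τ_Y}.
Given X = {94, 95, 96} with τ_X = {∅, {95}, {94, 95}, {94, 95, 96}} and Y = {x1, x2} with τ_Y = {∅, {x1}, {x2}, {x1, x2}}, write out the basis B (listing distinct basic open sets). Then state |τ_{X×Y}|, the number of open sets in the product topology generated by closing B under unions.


Basis B = {∅ × ∅, {95} × {x1}, {95} × {x2}, {94, 95} × {x1}, {94, 95} × {x2}, {95} × {x1, x2}, {94, 95, 96} × {x1}, {94, 95, 96} × {x2}, {94, 95} × {x1, x2}, {94, 95, 96} × {x1, x2}}; |τ_{X×Y}| = 16.

Enumerate products U × V with U ∈ τ_X, V ∈ τ_Y (deduplicated):
  ∅ × ∅ = {} (∅)
  {95} × {x1} = {(95,x1)}
  {95} × {x2} = {(95,x2)}
  {94, 95} × {x1} = {(94,x1), (95,x1)}
  {94, 95} × {x2} = {(94,x2), (95,x2)}
  {95} × {x1, x2} = {(95,x1), (95,x2)}
  {94, 95, 96} × {x1} = {(94,x1), (95,x1), (96,x1)}
  {94, 95, 96} × {x2} = {(94,x2), (95,x2), (96,x2)}
  {94, 95} × {x1, x2} = {(94,x1), (94,x2), (95,x1), (95,x2)}
  {94, 95, 96} × {x1, x2} = {(94,x1), (94,x2), (95,x1), (95,x2), (96,x1), (96,x2)}
These 10 distinct sets form the basis B.
Close under arbitrary unions to get τ_{X×Y}; counting gives |τ_{X×Y}| = 16.


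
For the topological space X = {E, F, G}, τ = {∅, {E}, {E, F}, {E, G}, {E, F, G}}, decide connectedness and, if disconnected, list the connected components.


(X, τ) is connected.

Find clopen sets (U ∈ τ with X ∖ U ∈ τ):
  U = ∅, X ∖ U = {E, F, G} — both open, so U is clopen.
  U = {E, F, G}, X ∖ U = ∅ — both open, so U is clopen.
Only trivial clopens (∅ and X) exist, so (X, τ) is connected.
Compute connected components by grouping points that agree on all clopens:
  component: {E, F, G}


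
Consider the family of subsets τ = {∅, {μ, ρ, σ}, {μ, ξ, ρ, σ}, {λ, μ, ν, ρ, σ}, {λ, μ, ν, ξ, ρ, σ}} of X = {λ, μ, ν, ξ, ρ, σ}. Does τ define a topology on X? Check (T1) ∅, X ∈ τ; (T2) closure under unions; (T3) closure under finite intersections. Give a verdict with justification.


τ IS a topology on X.

Axiom (T1): ∅ ∈ τ? Yes; X ∈ τ? Yes.
Axiom (T2/T3): check pairwise unions and intersections of members of τ.
All pairwise intersections and unions checked — each lies in τ. Therefore τ satisfies (T1), (T2), (T3): it IS a topology on X.


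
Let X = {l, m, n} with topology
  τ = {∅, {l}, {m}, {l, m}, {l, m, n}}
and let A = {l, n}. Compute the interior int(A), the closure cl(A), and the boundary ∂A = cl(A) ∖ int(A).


int(A) = {l}, cl(A) = {l, n}, ∂A = {n}.

Closed sets in (X, τ) are complements of opens:
  closed(X, τ) = {∅, {n}, {l, n}, {m, n}, {l, m, n}}.
int(A) = ⋃ {U ∈ τ : U ⊆ A}. Opens contained in A: ∅, {l}.
Taking the union of these: int(A) = {l}.
cl(A) = ⋂ {C closed : A ⊆ C}. Closed sets containing A: {l, n}, {l, m, n}.
Intersecting these: cl(A) = {l, n}.
∂A = cl(A) ∖ int(A) = {l, n} ∖ {l} = {n}.


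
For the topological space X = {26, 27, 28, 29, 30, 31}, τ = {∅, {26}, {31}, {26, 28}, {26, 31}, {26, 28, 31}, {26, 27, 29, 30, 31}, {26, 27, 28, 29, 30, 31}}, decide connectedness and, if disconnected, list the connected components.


(X, τ) is connected.

Find clopen sets (U ∈ τ with X ∖ U ∈ τ):
  U = ∅, X ∖ U = {26, 27, 28, 29, 30, 31} — both open, so U is clopen.
  U = {26, 27, 28, 29, 30, 31}, X ∖ U = ∅ — both open, so U is clopen.
Only trivial clopens (∅ and X) exist, so (X, τ) is connected.
Compute connected components by grouping points that agree on all clopens:
  component: {26, 27, 28, 29, 30, 31}


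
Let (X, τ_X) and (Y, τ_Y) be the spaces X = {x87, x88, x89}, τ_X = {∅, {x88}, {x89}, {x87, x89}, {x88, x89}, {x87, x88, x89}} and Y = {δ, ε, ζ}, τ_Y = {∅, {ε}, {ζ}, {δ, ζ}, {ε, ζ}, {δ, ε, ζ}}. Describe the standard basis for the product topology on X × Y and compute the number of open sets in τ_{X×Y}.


Basis B = {∅ × ∅, {x88} × {ε}, {x88} × {ζ}, {x89} × {ε}, {x89} × {ζ}, {x87, x89} × {ε}, {x87, x89} × {ζ}, {x88} × {δ, ζ}, {x88} × {ε, ζ}, {x88, x89} × {ε}, {x88, x89} × {ζ}, {x89} × {δ, ζ}, {x89} × {ε, ζ}, {x87, x88, x89} × {ε}, {x87, x88, x89} × {ζ}, {x88} × {δ, ε, ζ}, {x89} × {δ, ε, ζ}, {x87, x89} × {δ, ζ}, {x87, x89} × {ε, ζ}, {x88, x89} × {δ, ζ}, {x88, x89} × {ε, ζ}, {x87, x89} × {δ, ε, ζ}, {x87, x88, x89} × {δ, ζ}, {x87, x88, x89} × {ε, ζ}, {x88, x89} × {δ, ε, ζ}, {x87, x88, x89} × {δ, ε, ζ}}; |τ_{X×Y}| = 108.

Enumerate products U × V with U ∈ τ_X, V ∈ τ_Y (deduplicated):
  ∅ × ∅ = {} (∅)
  {x88} × {ε} = {(x88,ε)}
  {x88} × {ζ} = {(x88,ζ)}
  {x89} × {ε} = {(x89,ε)}
  {x89} × {ζ} = {(x89,ζ)}
  {x87, x89} × {ε} = {(x87,ε), (x89,ε)}
  {x87, x89} × {ζ} = {(x87,ζ), (x89,ζ)}
  {x88} × {δ, ζ} = {(x88,δ), (x88,ζ)}
  {x88} × {ε, ζ} = {(x88,ε), (x88,ζ)}
  {x88, x89} × {ε} = {(x88,ε), (x89,ε)}
  {x88, x89} × {ζ} = {(x88,ζ), (x89,ζ)}
  {x89} × {δ, ζ} = {(x89,δ), (x89,ζ)}
  {x89} × {ε, ζ} = {(x89,ε), (x89,ζ)}
  {x87, x88, x89} × {ε} = {(x87,ε), (x88,ε), (x89,ε)}
  {x87, x88, x89} × {ζ} = {(x87,ζ), (x88,ζ), (x89,ζ)}
  {x88} × {δ, ε, ζ} = {(x88,δ), (x88,ε), (x88,ζ)}
  {x89} × {δ, ε, ζ} = {(x89,δ), (x89,ε), (x89,ζ)}
  {x87, x89} × {δ, ζ} = {(x87,δ), (x87,ζ), (x89,δ), (x89,ζ)}
  {x87, x89} × {ε, ζ} = {(x87,ε), (x87,ζ), (x89,ε), (x89,ζ)}
  {x88, x89} × {δ, ζ} = {(x88,δ), (x88,ζ), (x89,δ), (x89,ζ)}
  {x88, x89} × {ε, ζ} = {(x88,ε), (x88,ζ), (x89,ε), (x89,ζ)}
  {x87, x89} × {δ, ε, ζ} = {(x87,δ), (x87,ε), (x87,ζ), (x89,δ), (x89,ε), (x89,ζ)}
  {x87, x88, x89} × {δ, ζ} = {(x87,δ), (x87,ζ), (x88,δ), (x88,ζ), (x89,δ), (x89,ζ)}
  {x87, x88, x89} × {ε, ζ} = {(x87,ε), (x87,ζ), (x88,ε), (x88,ζ), (x89,ε), (x89,ζ)}
  {x88, x89} × {δ, ε, ζ} = {(x88,δ), (x88,ε), (x88,ζ), (x89,δ), (x89,ε), (x89,ζ)}
  {x87, x88, x89} × {δ, ε, ζ} = {(x87,δ), (x87,ε), (x87,ζ), (x88,δ), (x88,ε), (x88,ζ), (x89,δ), (x89,ε), (x89,ζ)}
These 26 distinct sets form the basis B.
Close under arbitrary unions to get τ_{X×Y}; counting gives |τ_{X×Y}| = 108.


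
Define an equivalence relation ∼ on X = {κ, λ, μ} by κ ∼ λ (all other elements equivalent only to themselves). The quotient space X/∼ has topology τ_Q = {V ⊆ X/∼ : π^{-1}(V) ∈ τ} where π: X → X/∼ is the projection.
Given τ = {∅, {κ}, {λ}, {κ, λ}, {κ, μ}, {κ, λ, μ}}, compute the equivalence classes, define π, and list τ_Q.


X/∼ = {[κ=λ], [μ]}; |τ_Q| = 3.

Equivalence classes: [κ=λ], [μ].
Quotient map π: X → X/∼ sends κ ↦ [κ=λ], λ ↦ [κ=λ], μ ↦ [μ].
For each subset V ⊆ X/∼, compute π^{-1}(V) ⊆ X and check whether π^{-1}(V) ∈ τ. V is open in τ_Q iff π^{-1}(V) ∈ τ.
  V = {}: π^{-1}(V) = ∅ ∈ τ ✓.
  V = {[κ=λ]}: π^{-1}(V) = {κ, λ} ∈ τ ✓.
  V = {[μ]}: π^{-1}(V) = {μ} ∉ τ ✗.
  V = {[κ=λ], [μ]}: π^{-1}(V) = {κ, λ, μ} ∈ τ ✓.
Open sets in the quotient: τ_Q = {{}, {[κ=λ]}, {[κ=λ], [μ]}} (3 elements).


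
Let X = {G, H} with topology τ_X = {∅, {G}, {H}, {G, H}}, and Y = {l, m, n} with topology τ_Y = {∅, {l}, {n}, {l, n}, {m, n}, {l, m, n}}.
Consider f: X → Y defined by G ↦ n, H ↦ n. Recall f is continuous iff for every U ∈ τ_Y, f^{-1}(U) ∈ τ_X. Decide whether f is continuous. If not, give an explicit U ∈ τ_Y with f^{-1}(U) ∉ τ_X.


f IS continuous.

Compute f^{-1}(U) for each U ∈ τ_Y:
  U = ∅: f^{-1}(U) = ∅ ∈ τ_X ✓.
  U = {l}: f^{-1}(U) = ∅ ∈ τ_X ✓.
  U = {n}: f^{-1}(U) = {G, H} ∈ τ_X ✓.
  U = {l, n}: f^{-1}(U) = {G, H} ∈ τ_X ✓.
  U = {m, n}: f^{-1}(U) = {G, H} ∈ τ_X ✓.
  U = {l, m, n}: f^{-1}(U) = {G, H} ∈ τ_X ✓.
Every preimage lies in τ_X, so f IS continuous.


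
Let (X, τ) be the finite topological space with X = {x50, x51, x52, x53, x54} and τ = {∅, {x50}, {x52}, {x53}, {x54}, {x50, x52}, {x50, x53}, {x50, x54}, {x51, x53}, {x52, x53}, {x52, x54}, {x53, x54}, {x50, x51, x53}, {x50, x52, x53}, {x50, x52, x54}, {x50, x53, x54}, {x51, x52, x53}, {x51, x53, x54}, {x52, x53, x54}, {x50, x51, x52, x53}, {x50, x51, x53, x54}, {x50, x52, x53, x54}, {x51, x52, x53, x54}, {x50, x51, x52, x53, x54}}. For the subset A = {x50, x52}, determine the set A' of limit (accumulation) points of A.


A' = ∅

For each x ∈ X, list the open sets U ∈ τ with x ∈ U, then check whether U ∩ (A ∖ {x}) ≠ ∅ for every such U.
  x = x50: open {x50} ∋ x has {x50} ∩ (A ∖ {x50}) = ∅, so x is NOT a limit point.
  x = x51: open {x51, x53} ∋ x has {x51, x53} ∩ (A ∖ {x51}) = ∅, so x is NOT a limit point.
  x = x52: open {x52} ∋ x has {x52} ∩ (A ∖ {x52}) = ∅, so x is NOT a limit point.
  x = x53: open {x53} ∋ x has {x53} ∩ (A ∖ {x53}) = ∅, so x is NOT a limit point.
  x = x54: open {x54} ∋ x has {x54} ∩ (A ∖ {x54}) = ∅, so x is NOT a limit point.
Collecting: A' = ∅.


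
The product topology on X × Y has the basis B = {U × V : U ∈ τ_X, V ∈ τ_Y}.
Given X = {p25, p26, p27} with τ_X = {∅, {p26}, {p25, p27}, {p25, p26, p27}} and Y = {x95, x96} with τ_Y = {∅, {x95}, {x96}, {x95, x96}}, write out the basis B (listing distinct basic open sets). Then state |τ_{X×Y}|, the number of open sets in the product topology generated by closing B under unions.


Basis B = {∅ × ∅, {p26} × {x95}, {p26} × {x96}, {p25, p27} × {x95}, {p25, p27} × {x96}, {p26} × {x95, x96}, {p25, p26, p27} × {x95}, {p25, p26, p27} × {x96}, {p25, p27} × {x95, x96}, {p25, p26, p27} × {x95, x96}}; |τ_{X×Y}| = 16.

Enumerate products U × V with U ∈ τ_X, V ∈ τ_Y (deduplicated):
  ∅ × ∅ = {} (∅)
  {p26} × {x95} = {(p26,x95)}
  {p26} × {x96} = {(p26,x96)}
  {p25, p27} × {x95} = {(p25,x95), (p27,x95)}
  {p25, p27} × {x96} = {(p25,x96), (p27,x96)}
  {p26} × {x95, x96} = {(p26,x95), (p26,x96)}
  {p25, p26, p27} × {x95} = {(p25,x95), (p26,x95), (p27,x95)}
  {p25, p26, p27} × {x96} = {(p25,x96), (p26,x96), (p27,x96)}
  {p25, p27} × {x95, x96} = {(p25,x95), (p25,x96), (p27,x95), (p27,x96)}
  {p25, p26, p27} × {x95, x96} = {(p25,x95), (p25,x96), (p26,x95), (p26,x96), (p27,x95), (p27,x96)}
These 10 distinct sets form the basis B.
Close under arbitrary unions to get τ_{X×Y}; counting gives |τ_{X×Y}| = 16.


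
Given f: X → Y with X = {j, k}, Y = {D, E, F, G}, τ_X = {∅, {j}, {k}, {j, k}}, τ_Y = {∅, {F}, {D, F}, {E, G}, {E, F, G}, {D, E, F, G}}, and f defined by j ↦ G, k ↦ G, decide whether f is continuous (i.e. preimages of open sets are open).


f IS continuous.

Compute f^{-1}(U) for each U ∈ τ_Y:
  U = ∅: f^{-1}(U) = ∅ ∈ τ_X ✓.
  U = {F}: f^{-1}(U) = ∅ ∈ τ_X ✓.
  U = {D, F}: f^{-1}(U) = ∅ ∈ τ_X ✓.
  U = {E, G}: f^{-1}(U) = {j, k} ∈ τ_X ✓.
  U = {E, F, G}: f^{-1}(U) = {j, k} ∈ τ_X ✓.
  U = {D, E, F, G}: f^{-1}(U) = {j, k} ∈ τ_X ✓.
Every preimage lies in τ_X, so f IS continuous.


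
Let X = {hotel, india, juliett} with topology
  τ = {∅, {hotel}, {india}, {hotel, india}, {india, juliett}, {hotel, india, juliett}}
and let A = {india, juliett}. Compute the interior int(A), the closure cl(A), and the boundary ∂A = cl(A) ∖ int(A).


int(A) = {india, juliett}, cl(A) = {india, juliett}, ∂A = ∅.

Closed sets in (X, τ) are complements of opens:
  closed(X, τ) = {∅, {hotel}, {juliett}, {hotel, juliett}, {india, juliett}, {hotel, india, juliett}}.
int(A) = ⋃ {U ∈ τ : U ⊆ A}. Opens contained in A: ∅, {india}, {india, juliett}.
Taking the union of these: int(A) = {india, juliett}.
cl(A) = ⋂ {C closed : A ⊆ C}. Closed sets containing A: {india, juliett}, {hotel, india, juliett}.
Intersecting these: cl(A) = {india, juliett}.
∂A = cl(A) ∖ int(A) = {india, juliett} ∖ {india, juliett} = ∅.


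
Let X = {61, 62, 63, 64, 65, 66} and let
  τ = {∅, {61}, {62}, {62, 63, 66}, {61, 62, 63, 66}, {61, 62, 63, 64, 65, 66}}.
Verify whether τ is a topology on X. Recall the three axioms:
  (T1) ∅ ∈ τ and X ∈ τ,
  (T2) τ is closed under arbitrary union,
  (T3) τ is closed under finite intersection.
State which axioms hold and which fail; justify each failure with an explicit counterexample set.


τ is NOT a topology on X.

Axiom (T1): ∅ ∈ τ? Yes; X ∈ τ? Yes.
Axiom (T2/T3): check pairwise unions and intersections of members of τ.
Counterexample for (T2): {61} ∪ {62} = {61, 62} ∉ τ. Therefore τ is NOT a topology.


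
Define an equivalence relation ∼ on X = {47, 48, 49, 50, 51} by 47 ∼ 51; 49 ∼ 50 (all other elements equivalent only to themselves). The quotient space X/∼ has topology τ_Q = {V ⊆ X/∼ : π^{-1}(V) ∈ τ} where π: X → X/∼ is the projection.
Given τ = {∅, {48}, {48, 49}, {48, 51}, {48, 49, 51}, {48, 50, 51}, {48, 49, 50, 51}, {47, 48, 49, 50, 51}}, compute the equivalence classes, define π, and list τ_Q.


X/∼ = {[47=51], [48], [49=50]}; |τ_Q| = 3.

Equivalence classes: [47=51], [48], [49=50].
Quotient map π: X → X/∼ sends 47 ↦ [47=51], 48 ↦ [48], 49 ↦ [49=50], 50 ↦ [49=50], 51 ↦ [47=51].
For each subset V ⊆ X/∼, compute π^{-1}(V) ⊆ X and check whether π^{-1}(V) ∈ τ. V is open in τ_Q iff π^{-1}(V) ∈ τ.
  V = {}: π^{-1}(V) = ∅ ∈ τ ✓.
  V = {[47=51]}: π^{-1}(V) = {47, 51} ∉ τ ✗.
  V = {[48]}: π^{-1}(V) = {48} ∈ τ ✓.
  V = {[47=51], [48]}: π^{-1}(V) = {47, 48, 51} ∉ τ ✗.
  V = {[49=50]}: π^{-1}(V) = {49, 50} ∉ τ ✗.
  V = {[47=51], [49=50]}: π^{-1}(V) = {47, 49, 50, 51} ∉ τ ✗.
  V = {[48], [49=50]}: π^{-1}(V) = {48, 49, 50} ∉ τ ✗.
  V = {[47=51], [48], [49=50]}: π^{-1}(V) = {47, 48, 49, 50, 51} ∈ τ ✓.
Open sets in the quotient: τ_Q = {{}, {[48]}, {[47=51], [48], [49=50]}} (3 elements).


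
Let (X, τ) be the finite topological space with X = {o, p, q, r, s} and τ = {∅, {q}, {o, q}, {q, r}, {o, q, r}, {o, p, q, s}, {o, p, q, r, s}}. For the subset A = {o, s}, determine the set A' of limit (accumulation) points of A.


A' = {p, s}

For each x ∈ X, list the open sets U ∈ τ with x ∈ U, then check whether U ∩ (A ∖ {x}) ≠ ∅ for every such U.
  x = o: open {o, q} ∋ x has {o, q} ∩ (A ∖ {o}) = ∅, so x is NOT a limit point.
  x = p: opens ∋ x are {o, p, q, s}, {o, p, q, r, s}; each meets A ∖ {p}, so x IS a limit point.
  x = q: open {q} ∋ x has {q} ∩ (A ∖ {q}) = ∅, so x is NOT a limit point.
  x = r: open {q, r} ∋ x has {q, r} ∩ (A ∖ {r}) = ∅, so x is NOT a limit point.
  x = s: opens ∋ x are {o, p, q, s}, {o, p, q, r, s}; each meets A ∖ {s}, so x IS a limit point.
Collecting: A' = {p, s}.


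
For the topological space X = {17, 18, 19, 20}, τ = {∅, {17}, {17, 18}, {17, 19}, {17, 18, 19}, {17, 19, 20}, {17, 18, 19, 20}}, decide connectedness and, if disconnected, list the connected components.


(X, τ) is connected.

Find clopen sets (U ∈ τ with X ∖ U ∈ τ):
  U = ∅, X ∖ U = {17, 18, 19, 20} — both open, so U is clopen.
  U = {17, 18, 19, 20}, X ∖ U = ∅ — both open, so U is clopen.
Only trivial clopens (∅ and X) exist, so (X, τ) is connected.
Compute connected components by grouping points that agree on all clopens:
  component: {17, 18, 19, 20}


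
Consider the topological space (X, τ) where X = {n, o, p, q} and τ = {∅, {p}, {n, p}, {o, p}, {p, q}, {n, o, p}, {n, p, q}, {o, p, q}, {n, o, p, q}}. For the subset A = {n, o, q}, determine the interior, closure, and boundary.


int(A) = ∅, cl(A) = {n, o, q}, ∂A = {n, o, q}.

Closed sets in (X, τ) are complements of opens:
  closed(X, τ) = {∅, {n}, {o}, {q}, {n, o}, {n, q}, {o, q}, {n, o, q}, {n, o, p, q}}.
int(A) = ⋃ {U ∈ τ : U ⊆ A}. Opens contained in A: ∅.
Taking the union of these: int(A) = ∅.
cl(A) = ⋂ {C closed : A ⊆ C}. Closed sets containing A: {n, o, q}, {n, o, p, q}.
Intersecting these: cl(A) = {n, o, q}.
∂A = cl(A) ∖ int(A) = {n, o, q} ∖ ∅ = {n, o, q}.


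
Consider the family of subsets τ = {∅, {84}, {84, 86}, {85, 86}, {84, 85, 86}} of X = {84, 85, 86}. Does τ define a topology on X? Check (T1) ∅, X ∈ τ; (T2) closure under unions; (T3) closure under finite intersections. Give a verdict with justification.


τ is NOT a topology on X.

Axiom (T1): ∅ ∈ τ? Yes; X ∈ τ? Yes.
Axiom (T2/T3): check pairwise unions and intersections of members of τ.
Counterexample for (T3): {84, 86} ∩ {85, 86} = {86} ∉ τ. Therefore τ is NOT a topology.


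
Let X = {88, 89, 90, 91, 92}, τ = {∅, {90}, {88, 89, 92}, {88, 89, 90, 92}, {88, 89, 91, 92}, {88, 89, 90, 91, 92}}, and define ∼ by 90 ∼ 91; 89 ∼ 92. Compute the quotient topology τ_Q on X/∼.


X/∼ = {[88], [89=92], [90=91]}; |τ_Q| = 3.

Equivalence classes: [88], [89=92], [90=91].
Quotient map π: X → X/∼ sends 88 ↦ [88], 89 ↦ [89=92], 90 ↦ [90=91], 91 ↦ [90=91], 92 ↦ [89=92].
For each subset V ⊆ X/∼, compute π^{-1}(V) ⊆ X and check whether π^{-1}(V) ∈ τ. V is open in τ_Q iff π^{-1}(V) ∈ τ.
  V = {}: π^{-1}(V) = ∅ ∈ τ ✓.
  V = {[88]}: π^{-1}(V) = {88} ∉ τ ✗.
  V = {[89=92]}: π^{-1}(V) = {89, 92} ∉ τ ✗.
  V = {[88], [89=92]}: π^{-1}(V) = {88, 89, 92} ∈ τ ✓.
  V = {[90=91]}: π^{-1}(V) = {90, 91} ∉ τ ✗.
  V = {[88], [90=91]}: π^{-1}(V) = {88, 90, 91} ∉ τ ✗.
  V = {[89=92], [90=91]}: π^{-1}(V) = {89, 90, 91, 92} ∉ τ ✗.
  V = {[88], [89=92], [90=91]}: π^{-1}(V) = {88, 89, 90, 91, 92} ∈ τ ✓.
Open sets in the quotient: τ_Q = {{}, {[88], [89=92]}, {[88], [89=92], [90=91]}} (3 elements).


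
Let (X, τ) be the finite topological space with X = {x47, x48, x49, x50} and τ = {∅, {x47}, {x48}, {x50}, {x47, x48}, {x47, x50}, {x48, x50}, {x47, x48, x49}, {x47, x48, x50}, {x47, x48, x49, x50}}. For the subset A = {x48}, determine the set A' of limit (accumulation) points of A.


A' = {x49}

For each x ∈ X, list the open sets U ∈ τ with x ∈ U, then check whether U ∩ (A ∖ {x}) ≠ ∅ for every such U.
  x = x47: open {x47} ∋ x has {x47} ∩ (A ∖ {x47}) = ∅, so x is NOT a limit point.
  x = x48: open {x48} ∋ x has {x48} ∩ (A ∖ {x48}) = ∅, so x is NOT a limit point.
  x = x49: opens ∋ x are {x47, x48, x49}, {x47, x48, x49, x50}; each meets A ∖ {x49}, so x IS a limit point.
  x = x50: open {x50} ∋ x has {x50} ∩ (A ∖ {x50}) = ∅, so x is NOT a limit point.
Collecting: A' = {x49}.


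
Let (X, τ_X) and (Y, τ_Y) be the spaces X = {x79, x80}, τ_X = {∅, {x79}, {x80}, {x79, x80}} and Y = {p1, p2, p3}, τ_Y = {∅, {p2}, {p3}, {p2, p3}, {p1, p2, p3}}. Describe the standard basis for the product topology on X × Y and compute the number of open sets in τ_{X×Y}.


Basis B = {∅ × ∅, {x79} × {p2}, {x79} × {p3}, {x80} × {p2}, {x80} × {p3}, {x79} × {p2, p3}, {x79, x80} × {p2}, {x79, x80} × {p3}, {x80} × {p2, p3}, {x79} × {p1, p2, p3}, {x80} × {p1, p2, p3}, {x79, x80} × {p2, p3}, {x79, x80} × {p1, p2, p3}}; |τ_{X×Y}| = 25.

Enumerate products U × V with U ∈ τ_X, V ∈ τ_Y (deduplicated):
  ∅ × ∅ = {} (∅)
  {x79} × {p2} = {(x79,p2)}
  {x79} × {p3} = {(x79,p3)}
  {x80} × {p2} = {(x80,p2)}
  {x80} × {p3} = {(x80,p3)}
  {x79} × {p2, p3} = {(x79,p2), (x79,p3)}
  {x79, x80} × {p2} = {(x79,p2), (x80,p2)}
  {x79, x80} × {p3} = {(x79,p3), (x80,p3)}
  {x80} × {p2, p3} = {(x80,p2), (x80,p3)}
  {x79} × {p1, p2, p3} = {(x79,p1), (x79,p2), (x79,p3)}
  {x80} × {p1, p2, p3} = {(x80,p1), (x80,p2), (x80,p3)}
  {x79, x80} × {p2, p3} = {(x79,p2), (x79,p3), (x80,p2), (x80,p3)}
  {x79, x80} × {p1, p2, p3} = {(x79,p1), (x79,p2), (x79,p3), (x80,p1), (x80,p2), (x80,p3)}
These 13 distinct sets form the basis B.
Close under arbitrary unions to get τ_{X×Y}; counting gives |τ_{X×Y}| = 25.


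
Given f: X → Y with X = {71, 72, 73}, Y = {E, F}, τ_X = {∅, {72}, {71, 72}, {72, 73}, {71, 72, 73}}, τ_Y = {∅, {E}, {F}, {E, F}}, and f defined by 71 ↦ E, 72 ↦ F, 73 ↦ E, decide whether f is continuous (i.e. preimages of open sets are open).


f is NOT continuous.

Compute f^{-1}(U) for each U ∈ τ_Y:
  U = ∅: f^{-1}(U) = ∅ ∈ τ_X ✓.
  U = {E}: f^{-1}(U) = {71, 73} ∉ τ_X ✗.
  U = {F}: f^{-1}(U) = {72} ∈ τ_X ✓.
  U = {E, F}: f^{-1}(U) = {71, 72, 73} ∈ τ_X ✓.
Found U = {E} with f^{-1}(U) = {71, 73} not in τ_X. Therefore f is NOT continuous.


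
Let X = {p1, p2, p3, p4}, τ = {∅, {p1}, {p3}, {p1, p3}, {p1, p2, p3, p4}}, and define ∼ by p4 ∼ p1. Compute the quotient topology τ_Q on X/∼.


X/∼ = {[p1=p4], [p2], [p3]}; |τ_Q| = 3.

Equivalence classes: [p1=p4], [p2], [p3].
Quotient map π: X → X/∼ sends p1 ↦ [p1=p4], p2 ↦ [p2], p3 ↦ [p3], p4 ↦ [p1=p4].
For each subset V ⊆ X/∼, compute π^{-1}(V) ⊆ X and check whether π^{-1}(V) ∈ τ. V is open in τ_Q iff π^{-1}(V) ∈ τ.
  V = {}: π^{-1}(V) = ∅ ∈ τ ✓.
  V = {[p1=p4]}: π^{-1}(V) = {p1, p4} ∉ τ ✗.
  V = {[p2]}: π^{-1}(V) = {p2} ∉ τ ✗.
  V = {[p1=p4], [p2]}: π^{-1}(V) = {p1, p2, p4} ∉ τ ✗.
  V = {[p3]}: π^{-1}(V) = {p3} ∈ τ ✓.
  V = {[p1=p4], [p3]}: π^{-1}(V) = {p1, p3, p4} ∉ τ ✗.
  V = {[p2], [p3]}: π^{-1}(V) = {p2, p3} ∉ τ ✗.
  V = {[p1=p4], [p2], [p3]}: π^{-1}(V) = {p1, p2, p3, p4} ∈ τ ✓.
Open sets in the quotient: τ_Q = {{}, {[p3]}, {[p1=p4], [p2], [p3]}} (3 elements).


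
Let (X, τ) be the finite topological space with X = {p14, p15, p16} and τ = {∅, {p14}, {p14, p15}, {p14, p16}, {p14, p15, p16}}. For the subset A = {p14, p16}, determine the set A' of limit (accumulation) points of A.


A' = {p15, p16}

For each x ∈ X, list the open sets U ∈ τ with x ∈ U, then check whether U ∩ (A ∖ {x}) ≠ ∅ for every such U.
  x = p14: open {p14} ∋ x has {p14} ∩ (A ∖ {p14}) = ∅, so x is NOT a limit point.
  x = p15: opens ∋ x are {p14, p15}, {p14, p15, p16}; each meets A ∖ {p15}, so x IS a limit point.
  x = p16: opens ∋ x are {p14, p16}, {p14, p15, p16}; each meets A ∖ {p16}, so x IS a limit point.
Collecting: A' = {p15, p16}.


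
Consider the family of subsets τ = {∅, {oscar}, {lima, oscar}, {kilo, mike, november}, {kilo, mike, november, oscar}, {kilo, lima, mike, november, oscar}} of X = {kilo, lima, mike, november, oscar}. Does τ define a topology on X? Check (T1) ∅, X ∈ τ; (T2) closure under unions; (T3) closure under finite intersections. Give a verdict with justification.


τ IS a topology on X.

Axiom (T1): ∅ ∈ τ? Yes; X ∈ τ? Yes.
Axiom (T2/T3): check pairwise unions and intersections of members of τ.
All pairwise intersections and unions checked — each lies in τ. Therefore τ satisfies (T1), (T2), (T3): it IS a topology on X.


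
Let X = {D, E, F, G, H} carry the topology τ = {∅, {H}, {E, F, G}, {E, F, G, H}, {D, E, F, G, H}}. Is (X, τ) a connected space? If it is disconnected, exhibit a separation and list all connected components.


(X, τ) is connected.

Find clopen sets (U ∈ τ with X ∖ U ∈ τ):
  U = ∅, X ∖ U = {D, E, F, G, H} — both open, so U is clopen.
  U = {D, E, F, G, H}, X ∖ U = ∅ — both open, so U is clopen.
Only trivial clopens (∅ and X) exist, so (X, τ) is connected.
Compute connected components by grouping points that agree on all clopens:
  component: {D, E, F, G, H}


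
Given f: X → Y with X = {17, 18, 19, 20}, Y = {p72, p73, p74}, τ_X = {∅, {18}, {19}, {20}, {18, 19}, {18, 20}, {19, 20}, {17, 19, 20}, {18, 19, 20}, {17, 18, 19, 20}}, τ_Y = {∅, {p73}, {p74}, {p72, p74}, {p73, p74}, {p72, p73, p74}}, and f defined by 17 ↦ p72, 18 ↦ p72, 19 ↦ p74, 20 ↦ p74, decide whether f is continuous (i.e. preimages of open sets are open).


f IS continuous.

Compute f^{-1}(U) for each U ∈ τ_Y:
  U = ∅: f^{-1}(U) = ∅ ∈ τ_X ✓.
  U = {p73}: f^{-1}(U) = ∅ ∈ τ_X ✓.
  U = {p74}: f^{-1}(U) = {19, 20} ∈ τ_X ✓.
  U = {p72, p74}: f^{-1}(U) = {17, 18, 19, 20} ∈ τ_X ✓.
  U = {p73, p74}: f^{-1}(U) = {19, 20} ∈ τ_X ✓.
  U = {p72, p73, p74}: f^{-1}(U) = {17, 18, 19, 20} ∈ τ_X ✓.
Every preimage lies in τ_X, so f IS continuous.


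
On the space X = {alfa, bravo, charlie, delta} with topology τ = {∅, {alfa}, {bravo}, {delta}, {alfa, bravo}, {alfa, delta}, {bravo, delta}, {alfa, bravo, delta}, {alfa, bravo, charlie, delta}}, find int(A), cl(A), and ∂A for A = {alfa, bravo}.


int(A) = {alfa, bravo}, cl(A) = {alfa, bravo, charlie}, ∂A = {charlie}.

Closed sets in (X, τ) are complements of opens:
  closed(X, τ) = {∅, {charlie}, {alfa, charlie}, {bravo, charlie}, {charlie, delta}, {alfa, bravo, charlie}, {alfa, charlie, delta}, {bravo, charlie, delta}, {alfa, bravo, charlie, delta}}.
int(A) = ⋃ {U ∈ τ : U ⊆ A}. Opens contained in A: ∅, {alfa}, {bravo}, {alfa, bravo}.
Taking the union of these: int(A) = {alfa, bravo}.
cl(A) = ⋂ {C closed : A ⊆ C}. Closed sets containing A: {alfa, bravo, charlie}, {alfa, bravo, charlie, delta}.
Intersecting these: cl(A) = {alfa, bravo, charlie}.
∂A = cl(A) ∖ int(A) = {alfa, bravo, charlie} ∖ {alfa, bravo} = {charlie}.


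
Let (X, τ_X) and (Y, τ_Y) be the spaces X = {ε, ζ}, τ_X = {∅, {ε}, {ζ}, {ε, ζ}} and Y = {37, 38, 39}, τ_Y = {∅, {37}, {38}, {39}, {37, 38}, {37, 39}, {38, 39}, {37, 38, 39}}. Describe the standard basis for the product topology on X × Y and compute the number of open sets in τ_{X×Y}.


Basis B = {∅ × ∅, {ε} × {37}, {ε} × {38}, {ε} × {39}, {ζ} × {37}, {ζ} × {38}, {ζ} × {39}, {ε} × {37, 38}, {ε} × {37, 39}, {ε, ζ} × {37}, {ε} × {38, 39}, {ε, ζ} × {38}, {ε, ζ} × {39}, {ζ} × {37, 38}, {ζ} × {37, 39}, {ζ} × {38, 39}, {ε} × {37, 38, 39}, {ζ} × {37, 38, 39}, {ε, ζ} × {37, 38}, {ε, ζ} × {37, 39}, {ε, ζ} × {38, 39}, {ε, ζ} × {37, 38, 39}}; |τ_{X×Y}| = 64.

Enumerate products U × V with U ∈ τ_X, V ∈ τ_Y (deduplicated):
  ∅ × ∅ = {} (∅)
  {ε} × {37} = {(ε,37)}
  {ε} × {38} = {(ε,38)}
  {ε} × {39} = {(ε,39)}
  {ζ} × {37} = {(ζ,37)}
  {ζ} × {38} = {(ζ,38)}
  {ζ} × {39} = {(ζ,39)}
  {ε} × {37, 38} = {(ε,37), (ε,38)}
  {ε} × {37, 39} = {(ε,37), (ε,39)}
  {ε, ζ} × {37} = {(ε,37), (ζ,37)}
  {ε} × {38, 39} = {(ε,38), (ε,39)}
  {ε, ζ} × {38} = {(ε,38), (ζ,38)}
  {ε, ζ} × {39} = {(ε,39), (ζ,39)}
  {ζ} × {37, 38} = {(ζ,37), (ζ,38)}
  {ζ} × {37, 39} = {(ζ,37), (ζ,39)}
  {ζ} × {38, 39} = {(ζ,38), (ζ,39)}
  {ε} × {37, 38, 39} = {(ε,37), (ε,38), (ε,39)}
  {ζ} × {37, 38, 39} = {(ζ,37), (ζ,38), (ζ,39)}
  {ε, ζ} × {37, 38} = {(ε,37), (ε,38), (ζ,37), (ζ,38)}
  {ε, ζ} × {37, 39} = {(ε,37), (ε,39), (ζ,37), (ζ,39)}
  {ε, ζ} × {38, 39} = {(ε,38), (ε,39), (ζ,38), (ζ,39)}
  {ε, ζ} × {37, 38, 39} = {(ε,37), (ε,38), (ε,39), (ζ,37), (ζ,38), (ζ,39)}
These 22 distinct sets form the basis B.
Close under arbitrary unions to get τ_{X×Y}; counting gives |τ_{X×Y}| = 64.


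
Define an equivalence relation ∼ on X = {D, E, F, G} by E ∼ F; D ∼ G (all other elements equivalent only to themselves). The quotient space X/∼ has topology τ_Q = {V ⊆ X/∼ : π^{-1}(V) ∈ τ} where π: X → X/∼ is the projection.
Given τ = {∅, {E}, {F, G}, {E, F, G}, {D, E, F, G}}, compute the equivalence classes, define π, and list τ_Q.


X/∼ = {[D=G], [E=F]}; |τ_Q| = 2.

Equivalence classes: [D=G], [E=F].
Quotient map π: X → X/∼ sends D ↦ [D=G], E ↦ [E=F], F ↦ [E=F], G ↦ [D=G].
For each subset V ⊆ X/∼, compute π^{-1}(V) ⊆ X and check whether π^{-1}(V) ∈ τ. V is open in τ_Q iff π^{-1}(V) ∈ τ.
  V = {}: π^{-1}(V) = ∅ ∈ τ ✓.
  V = {[D=G]}: π^{-1}(V) = {D, G} ∉ τ ✗.
  V = {[E=F]}: π^{-1}(V) = {E, F} ∉ τ ✗.
  V = {[D=G], [E=F]}: π^{-1}(V) = {D, E, F, G} ∈ τ ✓.
Open sets in the quotient: τ_Q = {{}, {[D=G], [E=F]}} (2 elements).


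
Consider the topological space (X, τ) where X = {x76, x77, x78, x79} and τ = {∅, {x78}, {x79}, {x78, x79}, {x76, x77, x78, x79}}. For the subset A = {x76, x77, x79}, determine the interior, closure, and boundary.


int(A) = {x79}, cl(A) = {x76, x77, x79}, ∂A = {x76, x77}.

Closed sets in (X, τ) are complements of opens:
  closed(X, τ) = {∅, {x76, x77}, {x76, x77, x78}, {x76, x77, x79}, {x76, x77, x78, x79}}.
int(A) = ⋃ {U ∈ τ : U ⊆ A}. Opens contained in A: ∅, {x79}.
Taking the union of these: int(A) = {x79}.
cl(A) = ⋂ {C closed : A ⊆ C}. Closed sets containing A: {x76, x77, x79}, {x76, x77, x78, x79}.
Intersecting these: cl(A) = {x76, x77, x79}.
∂A = cl(A) ∖ int(A) = {x76, x77, x79} ∖ {x79} = {x76, x77}.


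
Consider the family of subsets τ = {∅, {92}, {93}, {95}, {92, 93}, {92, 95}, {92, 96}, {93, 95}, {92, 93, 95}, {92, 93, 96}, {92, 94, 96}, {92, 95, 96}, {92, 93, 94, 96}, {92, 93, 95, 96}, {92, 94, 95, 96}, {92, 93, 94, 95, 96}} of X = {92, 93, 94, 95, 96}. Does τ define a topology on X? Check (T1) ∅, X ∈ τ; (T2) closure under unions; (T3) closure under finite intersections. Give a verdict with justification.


τ IS a topology on X.

Axiom (T1): ∅ ∈ τ? Yes; X ∈ τ? Yes.
Axiom (T2/T3): check pairwise unions and intersections of members of τ.
All pairwise intersections and unions checked — each lies in τ. Therefore τ satisfies (T1), (T2), (T3): it IS a topology on X.


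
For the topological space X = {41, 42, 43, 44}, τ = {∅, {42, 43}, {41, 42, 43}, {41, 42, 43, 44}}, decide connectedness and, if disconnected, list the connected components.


(X, τ) is connected.

Find clopen sets (U ∈ τ with X ∖ U ∈ τ):
  U = ∅, X ∖ U = {41, 42, 43, 44} — both open, so U is clopen.
  U = {41, 42, 43, 44}, X ∖ U = ∅ — both open, so U is clopen.
Only trivial clopens (∅ and X) exist, so (X, τ) is connected.
Compute connected components by grouping points that agree on all clopens:
  component: {41, 42, 43, 44}


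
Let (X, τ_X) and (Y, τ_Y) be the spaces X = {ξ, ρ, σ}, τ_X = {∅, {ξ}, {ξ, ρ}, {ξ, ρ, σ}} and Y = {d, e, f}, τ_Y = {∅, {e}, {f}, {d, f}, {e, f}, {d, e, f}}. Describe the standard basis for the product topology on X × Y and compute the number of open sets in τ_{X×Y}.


Basis B = {∅ × ∅, {ξ} × {e}, {ξ} × {f}, {ξ} × {d, f}, {ξ} × {e, f}, {ξ, ρ} × {e}, {ξ, ρ} × {f}, {ξ} × {d, e, f}, {ξ, ρ, σ} × {e}, {ξ, ρ, σ} × {f}, {ξ, ρ} × {d, f}, {ξ, ρ} × {e, f}, {ξ, ρ} × {d, e, f}, {ξ, ρ, σ} × {d, f}, {ξ, ρ, σ} × {e, f}, {ξ, ρ, σ} × {d, e, f}}; |τ_{X×Y}| = 40.

Enumerate products U × V with U ∈ τ_X, V ∈ τ_Y (deduplicated):
  ∅ × ∅ = {} (∅)
  {ξ} × {e} = {(ξ,e)}
  {ξ} × {f} = {(ξ,f)}
  {ξ} × {d, f} = {(ξ,d), (ξ,f)}
  {ξ} × {e, f} = {(ξ,e), (ξ,f)}
  {ξ, ρ} × {e} = {(ξ,e), (ρ,e)}
  {ξ, ρ} × {f} = {(ξ,f), (ρ,f)}
  {ξ} × {d, e, f} = {(ξ,d), (ξ,e), (ξ,f)}
  {ξ, ρ, σ} × {e} = {(ξ,e), (ρ,e), (σ,e)}
  {ξ, ρ, σ} × {f} = {(ξ,f), (ρ,f), (σ,f)}
  {ξ, ρ} × {d, f} = {(ξ,d), (ξ,f), (ρ,d), (ρ,f)}
  {ξ, ρ} × {e, f} = {(ξ,e), (ξ,f), (ρ,e), (ρ,f)}
  {ξ, ρ} × {d, e, f} = {(ξ,d), (ξ,e), (ξ,f), (ρ,d), (ρ,e), (ρ,f)}
  {ξ, ρ, σ} × {d, f} = {(ξ,d), (ξ,f), (ρ,d), (ρ,f), (σ,d), (σ,f)}
  {ξ, ρ, σ} × {e, f} = {(ξ,e), (ξ,f), (ρ,e), (ρ,f), (σ,e), (σ,f)}
  {ξ, ρ, σ} × {d, e, f} = {(ξ,d), (ξ,e), (ξ,f), (ρ,d), (ρ,e), (ρ,f), (σ,d), (σ,e), (σ,f)}
These 16 distinct sets form the basis B.
Close under arbitrary unions to get τ_{X×Y}; counting gives |τ_{X×Y}| = 40.


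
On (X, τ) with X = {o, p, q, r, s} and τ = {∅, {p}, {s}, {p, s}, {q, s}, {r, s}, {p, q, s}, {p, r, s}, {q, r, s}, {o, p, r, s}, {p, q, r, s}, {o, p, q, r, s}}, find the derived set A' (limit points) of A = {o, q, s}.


A' = {o, q, r}

For each x ∈ X, list the open sets U ∈ τ with x ∈ U, then check whether U ∩ (A ∖ {x}) ≠ ∅ for every such U.
  x = o: opens ∋ x are {o, p, r, s}, {o, p, q, r, s}; each meets A ∖ {o}, so x IS a limit point.
  x = p: open {p} ∋ x has {p} ∩ (A ∖ {p}) = ∅, so x is NOT a limit point.
  x = q: opens ∋ x are {q, s}, {p, q, s}, {q, r, s}, {p, q, r, s}, {o, p, q, r, s}; each meets A ∖ {q}, so x IS a limit point.
  x = r: opens ∋ x are {r, s}, {p, r, s}, {q, r, s}, {o, p, r, s}, {p, q, r, s}, {o, p, q, r, s}; each meets A ∖ {r}, so x IS a limit point.
  x = s: open {s} ∋ x has {s} ∩ (A ∖ {s}) = ∅, so x is NOT a limit point.
Collecting: A' = {o, q, r}.
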